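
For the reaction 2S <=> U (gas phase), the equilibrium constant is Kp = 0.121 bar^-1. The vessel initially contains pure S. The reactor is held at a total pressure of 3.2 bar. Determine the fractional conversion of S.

X = 0.374

Basis: 1 mol S initially; let X = conversion of S. Extent ξ = 0.5X.
Moles: n_S = 1 − X; n_U = 0.5X.
n_T = Σnᵢ = 1 − 0.5X.
With p_i = (n_i/n_T)P, Kp = p_U / (p_S^2).
Equating to 0.121 bar^-1 and solving on 0 < X < 1: X = 0.374.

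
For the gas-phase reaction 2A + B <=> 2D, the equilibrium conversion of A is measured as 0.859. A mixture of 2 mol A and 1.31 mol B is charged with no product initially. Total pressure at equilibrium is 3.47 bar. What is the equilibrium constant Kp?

Kp = 58.1 bar^-1

Basis: 2 mol A initially; let X = conversion of A. Extent ξ = X.
Mole table: n_A = 2 − 2X; n_B = 1.31 − X; n_D = 2X.
Summing: n_T = 3.31 − X.
At X = 0.859: n_A = 0.282, n_B = 0.451, n_D = 1.72, n_T = 2.45.
p_i = (n_i/n_T)·P. Kp = p_D^2 / (p_A^2 p_B) = 58.1 bar^-1.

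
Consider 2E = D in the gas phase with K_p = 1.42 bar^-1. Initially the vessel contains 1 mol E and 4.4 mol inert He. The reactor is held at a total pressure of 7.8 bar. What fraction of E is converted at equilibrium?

Take 1 mol E as basis and let X be its fractional conversion, so ξ = 0.5X.
Species balance: n_E = 1 − X; n_D = 0.5X; n_I = 4.4 (inert).
Summing: n_T = 5.4 − 0.5X.
y_i = n_i/n_T, p_i = y_i·P. K_p = p_D / (p_E^2).
Setting this equal to 1.42 bar^-1 and taking the physical root (0 < X < 1) gives X = 0.622.

X = 0.622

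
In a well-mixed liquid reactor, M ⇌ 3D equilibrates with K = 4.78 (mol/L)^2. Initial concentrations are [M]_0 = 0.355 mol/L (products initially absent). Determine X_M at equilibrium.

Let X = conversion of M; extent ξ = 0.355·X mol/L.
Concentrations: [M] = 0.355 − 0.355X; [D] = 1.06X.
K = [D]^3 / ([M]).
Solving K = 4.78 for X ∈ (0,1): X = 0.727.

X = 0.727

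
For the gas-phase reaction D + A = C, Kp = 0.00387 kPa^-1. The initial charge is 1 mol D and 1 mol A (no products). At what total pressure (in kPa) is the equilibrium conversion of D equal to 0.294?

P = 260 kPa

Let X = conversion of D (basis 1 mol D); extent of reaction ξ = X.
At extent ξ: n_D = 1 − X; n_A = 1 − X; n_C = X.
Total moles n_T = 2 − X.
Kp = p_C / (p_D p_A) with p_i = (n_i/n_T)·P.
At X = 0.294: the mole-fraction product g(X) = Π y_i^ν_i = 1.006. Since Kp = g(X)·P^{-1}, P = (g/Kp)^(1/1) = (1.006/0.00387)^(1/1) = 260 kPa.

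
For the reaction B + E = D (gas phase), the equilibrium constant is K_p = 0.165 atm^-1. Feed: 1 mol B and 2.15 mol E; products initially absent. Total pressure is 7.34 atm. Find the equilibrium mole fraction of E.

Take 1 mol B as basis and let X be its fractional conversion, so ξ = X.
Mole table: n_B = 1 − X; n_E = 2.15 − X; n_D = X.
Summing: n_T = 3.15 − X.
Mole fractions y_i = n_i/n_T; K_p = p_D / (p_B p_E) with p_i = y_i·P.
Substituting and setting equal to 0.165 atm^-1 gives a polynomial in X; the root in (0,1) is X = 0.434.
Then n_E = 1.72, n_T = 2.72, so y_E = 0.632.

y_E = 0.632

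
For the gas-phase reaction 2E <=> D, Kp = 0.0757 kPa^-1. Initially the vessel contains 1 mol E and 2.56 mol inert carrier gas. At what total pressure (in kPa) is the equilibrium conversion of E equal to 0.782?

Let X = conversion of E (basis 1 mol E); extent of reaction ξ = 0.5X.
Mole table: n_E = 1 − X; n_D = 0.5X; n_I = 2.56 (inert).
Total moles n_T = 3.56 − 0.5X.
Kp = p_D / (p_E^2) with p_i = (n_i/n_T)·P.
At X = 0.782: the mole-fraction product g(X) = Π y_i^ν_i = 26.07. Since Kp = g(X)·P^{-1}, P = (g/Kp)^(1/1) = (26.07/0.0757)^(1/1) = 344 kPa.

P = 344 kPa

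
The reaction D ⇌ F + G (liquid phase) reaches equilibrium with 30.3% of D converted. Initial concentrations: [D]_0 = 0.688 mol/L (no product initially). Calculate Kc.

Kc = 0.0906 mol/L

Let X = conversion of D.
Concentrations: [D] = 0.688 − 0.688X; [F] = 0.688X; [G] = 0.688X.
At X = 0.303: [D] = 0.48, [F] = 0.208, [G] = 0.208.
Kc = [F] [G] / ([D]) = 0.0906 mol/L.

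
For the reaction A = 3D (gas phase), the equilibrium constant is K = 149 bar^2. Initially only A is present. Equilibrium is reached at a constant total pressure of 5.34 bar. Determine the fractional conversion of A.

X = 0.696

Basis: 1 mol A initially; let X = conversion of A. Extent ξ = X.
Species balance: n_A = 1 − X; n_D = 3X.
Summing: n_T = 1 + 2X.
With p_i = (n_i/n_T)P, K = p_D^3 / (p_A).
Setting this equal to 149 bar^2 and taking the physical root (0 < X < 1) gives X = 0.696.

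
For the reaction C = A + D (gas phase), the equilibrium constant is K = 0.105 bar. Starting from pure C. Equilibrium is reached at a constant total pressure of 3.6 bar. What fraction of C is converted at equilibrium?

X = 0.168

Take 1 mol C as basis and let X be its fractional conversion, so ξ = X.
Species balance: n_C = 1 − X; n_A = X; n_D = X.
Summing: n_T = 1 + X.
y_i = n_i/n_T, p_i = y_i·P. K = p_A p_D / (p_C).
This yields a degree-2 equation in X; solving on (0,1), X = 0.168.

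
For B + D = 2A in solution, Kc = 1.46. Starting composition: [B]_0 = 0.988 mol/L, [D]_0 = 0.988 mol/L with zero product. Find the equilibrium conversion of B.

Let X = conversion of B; extent ξ = 0.988·X mol/L.
Concentrations: [B] = 0.988 − 0.988X; [D] = 0.988 − 0.988X; [A] = 1.98X.
Kc = [A]^2 / ([B] [D]).
Solving Kc = 1.46 for X ∈ (0,1): X = 0.377.

X = 0.377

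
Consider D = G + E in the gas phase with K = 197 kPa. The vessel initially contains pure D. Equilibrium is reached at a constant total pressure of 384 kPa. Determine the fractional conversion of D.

X = 0.582

Let X = conversion of D (basis 1 mol D); extent of reaction ξ = X.
Mole table: n_D = 1 − X; n_G = X; n_E = X.
n_T = Σnᵢ = 1 + X.
y_i = n_i/n_T, p_i = y_i·P. K = p_G p_E / (p_D).
This yields a degree-2 equation in X; solving on (0,1), X = 0.582.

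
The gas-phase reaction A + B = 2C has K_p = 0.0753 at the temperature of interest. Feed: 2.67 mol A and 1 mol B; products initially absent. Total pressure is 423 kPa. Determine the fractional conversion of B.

Take 1 mol B as basis and let X be its fractional conversion, so ξ = X.
Mole table: n_A = 2.67 − X; n_B = 1 − X; n_C = 2X.
n_T stays at 3.67 (no change in mole number).
Mole fractions y_i = n_i/n_T; K_p = p_C^2 / (p_A p_B) with p_i = y_i·P.
Setting this equal to 0.0753 and taking the physical root (0 < X < 1) gives X = 0.194.

X = 0.194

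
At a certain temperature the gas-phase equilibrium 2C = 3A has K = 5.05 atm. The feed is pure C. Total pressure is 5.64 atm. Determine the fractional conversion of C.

X = 0.458

Let X = conversion of C (basis 1 mol C); extent of reaction ξ = 0.5X.
Mole table: n_C = 1 − X; n_A = 1.5X.
Total moles n_T = 1 + 0.5X.
With p_i = (n_i/n_T)P, K = p_A^3 / (p_C^2).
Substituting and setting equal to 5.05 atm gives a polynomial in X; the root in (0,1) is X = 0.458.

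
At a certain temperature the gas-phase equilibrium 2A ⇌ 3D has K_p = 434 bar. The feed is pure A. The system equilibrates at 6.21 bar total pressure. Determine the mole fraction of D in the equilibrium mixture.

y_D = 0.898

Basis: 1 mol A initially; let X = conversion of A. Extent ξ = 0.5X.
Moles: n_A = 1 − X; n_D = 1.5X.
Total moles n_T = 1 + 0.5X.
Mole fractions y_i = n_i/n_T; K_p = p_D^3 / (p_A^2) with p_i = y_i·P.
Setting this equal to 434 bar and taking the physical root (0 < X < 1) gives X = 0.855.
Then n_D = 1.28, n_T = 1.43, so y_D = 0.898.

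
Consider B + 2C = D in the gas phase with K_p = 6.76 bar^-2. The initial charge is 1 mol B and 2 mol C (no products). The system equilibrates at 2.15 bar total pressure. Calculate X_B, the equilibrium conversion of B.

X = 0.763

Let X = conversion of B (basis 1 mol B); extent of reaction ξ = X.
Species balance: n_B = 1 − X; n_C = 2 − 2X; n_D = X.
Total moles n_T = 3 − 2X.
Mole fractions y_i = n_i/n_T; K_p = p_D / (p_B p_C^2) with p_i = y_i·P.
This yields a degree-3 equation in X; solving on (0,1), X = 0.763.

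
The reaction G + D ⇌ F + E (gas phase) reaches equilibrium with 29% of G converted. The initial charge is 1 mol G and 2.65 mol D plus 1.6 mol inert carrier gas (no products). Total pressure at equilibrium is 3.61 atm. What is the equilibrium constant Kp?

Take 1 mol G as basis and let X be its fractional conversion, so ξ = X.
At extent ξ: n_G = 1 − X; n_D = 2.65 − X; n_F = X; n_E = X; n_I = 1.6 (inert).
n_T stays at 5.25 (no change in mole number).
At X = 0.29: n_G = 0.71, n_D = 2.36, n_F = 0.29, n_E = 0.29, n_T = 5.25.
p_i = (n_i/n_T)·P. Kp = p_F p_E / (p_G p_D) = 0.0502.

Kp = 0.0502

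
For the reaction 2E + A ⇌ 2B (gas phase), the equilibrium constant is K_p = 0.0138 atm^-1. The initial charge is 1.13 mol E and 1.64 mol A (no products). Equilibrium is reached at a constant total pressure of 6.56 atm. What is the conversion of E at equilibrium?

Take 1.13 mol E as basis and let X be its fractional conversion, so ξ = 0.565X.
Species balance: n_E = 1.13 − 1.13X; n_A = 1.64 − 0.565X; n_B = 1.13X.
Total moles n_T = 2.77 − 0.565X.
Mole fractions y_i = n_i/n_T; K_p = p_B^2 / (p_E^2 p_A) with p_i = y_i·P.
Equating to 0.0138 atm^-1 and solving on 0 < X < 1: X = 0.186.

X = 0.186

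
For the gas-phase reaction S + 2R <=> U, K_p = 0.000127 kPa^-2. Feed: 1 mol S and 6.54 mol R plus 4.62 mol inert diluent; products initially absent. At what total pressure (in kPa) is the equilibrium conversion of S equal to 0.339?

P = 124 kPa

Basis: 1 mol S initially; let X = conversion of S. Extent ξ = X.
Mole table: n_S = 1 − X; n_R = 6.54 − 2X; n_U = X; n_I = 4.62 (inert).
n_T = Σnᵢ = 12.2 − 2X.
K_p = p_U / (p_S p_R^2) with p_i = (n_i/n_T)·P.
At X = 0.339: the mole-fraction product g(X) = Π y_i^ν_i = 1.968. Since K_p = g(X)·P^{-2}, P = (g/K_p)^(1/2) = (1.968/0.000127)^(1/2) = 124 kPa.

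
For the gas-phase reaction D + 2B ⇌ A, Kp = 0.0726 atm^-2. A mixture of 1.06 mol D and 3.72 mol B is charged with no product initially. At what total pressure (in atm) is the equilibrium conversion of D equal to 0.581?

Let X = conversion of D (basis 1.06 mol D); extent of reaction ξ = 1.06X.
Moles: n_D = 1.06 − 1.06X; n_B = 3.72 − 2.12X; n_A = 1.06X.
Total moles n_T = 4.78 − 2.12X.
Kp = p_A / (p_D p_B^2) with p_i = (n_i/n_T)·P.
At X = 0.581: the mole-fraction product g(X) = Π y_i^ν_i = 2.82. Since Kp = g(X)·P^{-2}, P = (g/Kp)^(1/2) = (2.82/0.0726)^(1/2) = 6.23 atm.

P = 6.23 atm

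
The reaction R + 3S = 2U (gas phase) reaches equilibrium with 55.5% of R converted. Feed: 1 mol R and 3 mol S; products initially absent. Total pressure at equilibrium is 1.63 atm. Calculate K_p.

Basis: 1 mol R initially; let X = conversion of R. Extent ξ = X.
At extent ξ: n_R = 1 − X; n_S = 3 − 3X; n_U = 2X.
Total moles n_T = 4 − 2X.
At X = 0.555: n_R = 0.445, n_S = 1.33, n_U = 1.11, n_T = 2.89.
p_i = (n_i/n_T)·P. K_p = p_U^2 / (p_R p_S^3) = 3.66 atm^-2.

K_p = 3.66 atm^-2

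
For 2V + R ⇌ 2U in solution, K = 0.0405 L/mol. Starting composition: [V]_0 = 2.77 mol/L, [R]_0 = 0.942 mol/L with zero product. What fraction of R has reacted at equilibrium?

X = 0.217

Let X = conversion of R; extent ξ = 0.942·X mol/L.
Concentrations: [V] = 2.77 − 1.88X; [R] = 0.942 − 0.942X; [U] = 1.88X.
K = [U]^2 / ([V]^2 [R]).
Setting equal to 0.0405 and solving for X on (0,1) gives X = 0.217.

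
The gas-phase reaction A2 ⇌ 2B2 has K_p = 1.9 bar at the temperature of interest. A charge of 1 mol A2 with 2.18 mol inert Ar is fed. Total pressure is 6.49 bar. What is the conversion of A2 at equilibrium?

X = 0.397

Basis: 1 mol A2 initially; let X = conversion of A2. Extent ξ = X.
Moles: n_A2 = 1 − X; n_B2 = 2X; n_I = 2.18 (inert).
n_T = Σnᵢ = 3.18 + X.
With p_i = (n_i/n_T)P, K_p = p_B2^2 / (p_A2).
Equating to 1.9 bar and solving on 0 < X < 1: X = 0.397.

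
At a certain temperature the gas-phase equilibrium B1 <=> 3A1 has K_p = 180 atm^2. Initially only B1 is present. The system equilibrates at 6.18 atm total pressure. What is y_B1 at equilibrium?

y_B1 = 0.137

Take 1 mol B1 as basis and let X be its fractional conversion, so ξ = X.
Mole table: n_B1 = 1 − X; n_A1 = 3X.
Total moles n_T = 1 + 2X.
Mole fractions y_i = n_i/n_T; K_p = p_A1^3 / (p_B1) with p_i = y_i·P.
Equating to 180 atm^2 and solving on 0 < X < 1: X = 0.678.
Then n_B1 = 0.322, n_T = 2.36, so y_B1 = 0.137.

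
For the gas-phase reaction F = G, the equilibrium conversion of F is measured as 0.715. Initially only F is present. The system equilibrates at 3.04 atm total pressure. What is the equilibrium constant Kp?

Basis: 1 mol F initially; let X = conversion of F. Extent ξ = X.
Mole table: n_F = 1 − X; n_G = X.
Since Δν = 0, n_T = 1 throughout.
At X = 0.715: n_F = 0.285, n_G = 0.715, n_T = 1.
p_i = (n_i/n_T)·P. Kp = p_G / (p_F) = 2.51.

Kp = 2.51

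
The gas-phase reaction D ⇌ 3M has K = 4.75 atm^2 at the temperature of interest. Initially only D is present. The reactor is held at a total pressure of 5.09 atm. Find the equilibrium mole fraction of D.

y_D = 0.538

Let X = conversion of D (basis 1 mol D); extent of reaction ξ = X.
Moles: n_D = 1 − X; n_M = 3X.
Summing: n_T = 1 + 2X.
Mole fractions y_i = n_i/n_T; K = p_M^3 / (p_D) with p_i = y_i·P.
Substituting and setting equal to 4.75 atm^2 gives a polynomial in X; the root in (0,1) is X = 0.223.
Then n_D = 0.777, n_T = 1.45, so y_D = 0.538.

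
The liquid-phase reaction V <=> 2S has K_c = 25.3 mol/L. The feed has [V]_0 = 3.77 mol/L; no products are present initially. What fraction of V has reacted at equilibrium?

Let X = conversion of V; extent ξ = 3.77·X mol/L.
Concentrations: [V] = 3.77 − 3.77X; [S] = 7.54X.
K_c = [S]^2 / ([V]).
Solving K_c = 25.3 for X ∈ (0,1): X = 0.704.

X = 0.704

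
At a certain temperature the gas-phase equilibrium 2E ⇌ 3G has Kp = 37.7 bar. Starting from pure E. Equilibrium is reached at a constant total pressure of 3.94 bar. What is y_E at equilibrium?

Basis: 1 mol E initially; let X = conversion of E. Extent ξ = 0.5X.
Mole table: n_E = 1 − X; n_G = 1.5X.
n_T = Σnᵢ = 1 + 0.5X.
With p_i = (n_i/n_T)P, Kp = p_G^3 / (p_E^2).
Substituting and setting equal to 37.7 bar gives a polynomial in X; the root in (0,1) is X = 0.700.
Then n_E = 0.3, n_T = 1.35, so y_E = 0.222.

y_E = 0.222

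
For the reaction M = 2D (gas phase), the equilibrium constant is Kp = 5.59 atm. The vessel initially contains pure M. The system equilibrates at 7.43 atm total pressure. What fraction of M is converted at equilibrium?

X = 0.398

Basis: 1 mol M initially; let X = conversion of M. Extent ξ = X.
Species balance: n_M = 1 − X; n_D = 2X.
Total moles n_T = 1 + X.
With p_i = (n_i/n_T)P, Kp = p_D^2 / (p_M).
Substituting and setting equal to 5.59 atm gives a polynomial in X; the root in (0,1) is X = 0.398.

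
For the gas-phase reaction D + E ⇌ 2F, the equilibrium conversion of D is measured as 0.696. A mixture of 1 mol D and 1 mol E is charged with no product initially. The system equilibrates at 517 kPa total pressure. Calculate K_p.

Basis: 1 mol D initially; let X = conversion of D. Extent ξ = X.
At extent ξ: n_D = 1 − X; n_E = 1 − X; n_F = 2X.
Since Δν = 0, n_T = 2 throughout.
At X = 0.696: n_D = 0.304, n_E = 0.304, n_F = 1.39, n_T = 2.
p_i = (n_i/n_T)·P. K_p = p_F^2 / (p_D p_E) = 21.

K_p = 21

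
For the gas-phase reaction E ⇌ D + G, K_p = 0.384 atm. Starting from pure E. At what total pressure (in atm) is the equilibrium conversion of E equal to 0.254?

P = 5.57 atm

Basis: 1 mol E initially; let X = conversion of E. Extent ξ = X.
At extent ξ: n_E = 1 − X; n_D = X; n_G = X.
Summing: n_T = 1 + X.
K_p = p_D p_G / (p_E) with p_i = (n_i/n_T)·P.
At X = 0.254: the mole-fraction product g(X) = Π y_i^ν_i = 0.06897. Since K_p = g(X)·P^{1}, P = (K_p/g)^(1/1) = (0.384/0.06897)^(1/1) = 5.57 atm.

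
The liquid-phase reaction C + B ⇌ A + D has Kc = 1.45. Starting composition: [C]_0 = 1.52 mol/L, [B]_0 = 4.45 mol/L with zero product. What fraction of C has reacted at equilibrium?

X = 0.795

Let X = conversion of C; extent ξ = 1.52·X mol/L.
Concentrations: [C] = 1.52 − 1.52X; [B] = 4.45 − 1.52X; [A] = 1.52X; [D] = 1.52X.
Kc = [A] [D] / ([C] [B]).
Equating to 1.45: the physical root is X = 0.795.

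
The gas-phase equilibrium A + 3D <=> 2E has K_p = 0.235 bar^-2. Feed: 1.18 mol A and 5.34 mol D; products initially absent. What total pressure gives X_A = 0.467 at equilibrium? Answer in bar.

Let X = conversion of A (basis 1.18 mol A); extent of reaction ξ = 1.18X.
Mole table: n_A = 1.18 − 1.18X; n_D = 5.34 − 3.54X; n_E = 2.36X.
Total moles n_T = 6.52 − 2.36X.
K_p = p_E^2 / (p_A p_D^3) with p_i = (n_i/n_T)·P.
At X = 0.467: the mole-fraction product g(X) = Π y_i^ν_i = 1.131. Since K_p = g(X)·P^{-2}, P = (g/K_p)^(1/2) = (1.131/0.235)^(1/2) = 2.19 bar.

P = 2.19 bar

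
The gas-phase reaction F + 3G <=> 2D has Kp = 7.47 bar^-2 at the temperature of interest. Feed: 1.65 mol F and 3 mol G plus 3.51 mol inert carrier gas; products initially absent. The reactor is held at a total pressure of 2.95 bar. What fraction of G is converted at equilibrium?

X = 0.645

Basis: 3 mol G initially; let X = conversion of G. Extent ξ = X.
At extent ξ: n_F = 1.65 − X; n_G = 3 − 3X; n_D = 2X; n_I = 3.51 (inert).
Total moles n_T = 8.16 − 2X.
y_i = n_i/n_T, p_i = y_i·P. Kp = p_D^2 / (p_F p_G^3).
Setting this equal to 7.47 bar^-2 and taking the physical root (0 < X < 1) gives X = 0.645.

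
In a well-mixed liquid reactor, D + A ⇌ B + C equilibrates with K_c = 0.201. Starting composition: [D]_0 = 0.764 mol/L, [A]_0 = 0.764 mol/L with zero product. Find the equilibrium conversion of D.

Let X = conversion of D; extent ξ = 0.764·X mol/L.
Concentrations: [D] = 0.764 − 0.764X; [A] = 0.764 − 0.764X; [B] = 0.764X; [C] = 0.764X.
K_c = [B] [C] / ([D] [A]).
Equating to 0.201: the physical root is X = 0.310.

X = 0.310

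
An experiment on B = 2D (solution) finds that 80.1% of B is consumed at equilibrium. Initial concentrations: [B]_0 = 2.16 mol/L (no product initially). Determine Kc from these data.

Kc = 27.9 mol/L

Let X = conversion of B.
Concentrations: [B] = 2.16 − 2.16X; [D] = 4.32X.
At X = 0.801: [B] = 0.43, [D] = 3.46.
Kc = [D]^2 / ([B]) = 27.9 mol/L.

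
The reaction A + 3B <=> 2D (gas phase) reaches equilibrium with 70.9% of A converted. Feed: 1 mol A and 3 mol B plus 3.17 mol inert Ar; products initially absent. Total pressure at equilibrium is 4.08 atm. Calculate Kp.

Take 1 mol A as basis and let X be its fractional conversion, so ξ = X.
Species balance: n_A = 1 − X; n_B = 3 − 3X; n_D = 2X; n_I = 3.17 (inert).
n_T = Σnᵢ = 7.17 − 2X.
At X = 0.709: n_A = 0.291, n_B = 0.873, n_D = 1.42, n_T = 5.75.
p_i = (n_i/n_T)·P. Kp = p_D^2 / (p_A p_B^3) = 20.6 atm^-2.

Kp = 20.6 atm^-2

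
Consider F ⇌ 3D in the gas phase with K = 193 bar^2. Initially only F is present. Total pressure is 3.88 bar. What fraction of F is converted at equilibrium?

Basis: 1 mol F initially; let X = conversion of F. Extent ξ = X.
Moles: n_F = 1 − X; n_D = 3X.
Total moles n_T = 1 + 2X.
Mole fractions y_i = n_i/n_T; K = p_D^3 / (p_F) with p_i = y_i·P.
Substituting and setting equal to 193 bar^2 gives a polynomial in X; the root in (0,1) is X = 0.830.

X = 0.830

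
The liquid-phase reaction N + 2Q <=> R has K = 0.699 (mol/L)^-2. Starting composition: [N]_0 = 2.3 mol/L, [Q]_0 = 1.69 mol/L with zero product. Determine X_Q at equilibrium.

Let X = conversion of Q; extent ξ = 1.69X/2 mol/L.
Concentrations: [N] = 2.3 − 0.845X; [Q] = 1.69 − 1.69X; [R] = 0.845X.
K = [R] / ([N] [Q]^2).
Setting equal to 0.699 and solving for X on (0,1) gives X = 0.617.

X = 0.617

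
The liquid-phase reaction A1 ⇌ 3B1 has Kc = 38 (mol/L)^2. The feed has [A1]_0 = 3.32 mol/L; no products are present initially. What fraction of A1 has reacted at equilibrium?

X = 0.420

Let X = conversion of A1; extent ξ = 3.32·X mol/L.
Concentrations: [A1] = 3.32 − 3.32X; [B1] = 9.96X.
Kc = [B1]^3 / ([A1]).
Setting equal to 38 and solving for X on (0,1) gives X = 0.420.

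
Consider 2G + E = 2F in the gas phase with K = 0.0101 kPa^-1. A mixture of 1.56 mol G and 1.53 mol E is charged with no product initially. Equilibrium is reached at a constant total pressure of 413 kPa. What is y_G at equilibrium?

y_G = 0.255

Take 1.56 mol G as basis and let X be its fractional conversion, so ξ = 0.78X.
At extent ξ: n_G = 1.56 − 1.56X; n_E = 1.53 − 0.78X; n_F = 1.56X.
Total moles n_T = 3.09 − 0.78X.
Mole fractions y_i = n_i/n_T; K = p_F^2 / (p_G^2 p_E) with p_i = y_i·P.
Setting this equal to 0.0101 kPa^-1 and taking the physical root (0 < X < 1) gives X = 0.567.
Then n_G = 0.676, n_T = 2.65, so y_G = 0.255.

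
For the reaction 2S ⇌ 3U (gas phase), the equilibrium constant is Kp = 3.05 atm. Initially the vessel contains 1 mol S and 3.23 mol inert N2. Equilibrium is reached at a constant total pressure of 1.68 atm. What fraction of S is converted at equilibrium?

Basis: 1 mol S initially; let X = conversion of S. Extent ξ = 0.5X.
Moles: n_S = 1 − X; n_U = 1.5X; n_I = 3.23 (inert).
Total moles n_T = 4.23 + 0.5X.
Mole fractions y_i = n_i/n_T; Kp = p_U^3 / (p_S^2) with p_i = y_i·P.
Substituting and setting equal to 3.05 atm gives a polynomial in X; the root in (0,1) is X = 0.659.

X = 0.659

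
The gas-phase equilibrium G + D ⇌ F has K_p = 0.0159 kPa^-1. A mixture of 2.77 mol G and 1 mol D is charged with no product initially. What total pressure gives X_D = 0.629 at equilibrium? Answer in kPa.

P = 156 kPa

Let X = conversion of D (basis 1 mol D); extent of reaction ξ = X.
Species balance: n_G = 2.77 − X; n_D = 1 − X; n_F = X.
Summing: n_T = 3.77 − X.
K_p = p_F / (p_G p_D) with p_i = (n_i/n_T)·P.
At X = 0.629: the mole-fraction product g(X) = Π y_i^ν_i = 2.487. Since K_p = g(X)·P^{-1}, P = (g/K_p)^(1/1) = (2.487/0.0159)^(1/1) = 156 kPa.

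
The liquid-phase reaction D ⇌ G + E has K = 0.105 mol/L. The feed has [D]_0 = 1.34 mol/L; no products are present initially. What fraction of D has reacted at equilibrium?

X = 0.243

Let X = conversion of D; extent ξ = 1.34·X mol/L.
Concentrations: [D] = 1.34 − 1.34X; [G] = 1.34X; [E] = 1.34X.
K = [G] [E] / ([D]).
This equals 0.105 at X = 0.243 (the root in 0 < X < 1).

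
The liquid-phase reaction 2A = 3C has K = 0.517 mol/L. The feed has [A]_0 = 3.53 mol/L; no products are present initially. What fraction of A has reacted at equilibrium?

X = 0.282

Let X = conversion of A; extent ξ = 3.53X/2 mol/L.
Concentrations: [A] = 3.53 − 3.53X; [C] = 5.29X.
K = [C]^3 / ([A]^2).
This equals 0.517 at X = 0.282 (the root in 0 < X < 1).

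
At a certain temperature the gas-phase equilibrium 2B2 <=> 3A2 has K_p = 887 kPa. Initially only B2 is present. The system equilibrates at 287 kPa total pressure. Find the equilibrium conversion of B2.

Basis: 1 mol B2 initially; let X = conversion of B2. Extent ξ = 0.5X.
Species balance: n_B2 = 1 − X; n_A2 = 1.5X.
Summing: n_T = 1 + 0.5X.
Mole fractions y_i = n_i/n_T; K_p = p_A2^3 / (p_B2^2) with p_i = y_i·P.
Substituting and setting equal to 887 kPa gives a polynomial in X; the root in (0,1) is X = 0.587.

X = 0.587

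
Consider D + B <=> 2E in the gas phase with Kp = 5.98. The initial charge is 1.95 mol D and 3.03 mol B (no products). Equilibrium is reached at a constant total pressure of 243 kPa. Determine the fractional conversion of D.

X = 0.666

Basis: 1.95 mol D initially; let X = conversion of D. Extent ξ = 1.95X.
Species balance: n_D = 1.95 − 1.95X; n_B = 3.03 − 1.95X; n_E = 3.9X.
n_T stays at 4.98 (no change in mole number).
y_i = n_i/n_T, p_i = y_i·P. Kp = p_E^2 / (p_D p_B).
Equating to 5.98 and solving on 0 < X < 1: X = 0.666.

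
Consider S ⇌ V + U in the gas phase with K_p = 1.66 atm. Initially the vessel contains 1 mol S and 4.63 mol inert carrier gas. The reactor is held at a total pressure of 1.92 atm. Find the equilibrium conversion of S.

Basis: 1 mol S initially; let X = conversion of S. Extent ξ = X.
At extent ξ: n_S = 1 − X; n_V = X; n_U = X; n_I = 4.63 (inert).
Total moles n_T = 5.63 + X.
y_i = n_i/n_T, p_i = y_i·P. K_p = p_V p_U / (p_S).
Substituting and setting equal to 1.66 atm gives a polynomial in X; the root in (0,1) is X = 0.866.

X = 0.866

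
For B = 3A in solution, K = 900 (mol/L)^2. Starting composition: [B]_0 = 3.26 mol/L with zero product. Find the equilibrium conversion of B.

X = 0.823

Let X = conversion of B; extent ξ = 3.26·X mol/L.
Concentrations: [B] = 3.26 − 3.26X; [A] = 9.78X.
K = [A]^3 / ([B]).
Solving K = 900 for X ∈ (0,1): X = 0.823.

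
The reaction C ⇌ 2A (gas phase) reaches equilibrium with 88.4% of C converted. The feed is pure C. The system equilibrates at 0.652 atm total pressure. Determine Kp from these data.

Basis: 1 mol C initially; let X = conversion of C. Extent ξ = X.
At extent ξ: n_C = 1 − X; n_A = 2X.
Summing: n_T = 1 + X.
At X = 0.884: n_C = 0.116, n_A = 1.77, n_T = 1.88.
p_i = (n_i/n_T)·P. Kp = p_A^2 / (p_C) = 9.33 atm.

Kp = 9.33 atm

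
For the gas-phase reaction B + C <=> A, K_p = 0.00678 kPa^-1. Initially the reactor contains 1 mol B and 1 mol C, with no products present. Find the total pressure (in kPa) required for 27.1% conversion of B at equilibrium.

Take 1 mol B as basis and let X be its fractional conversion, so ξ = X.
Mole table: n_B = 1 − X; n_C = 1 − X; n_A = X.
n_T = Σnᵢ = 2 − X.
K_p = p_A / (p_B p_C) with p_i = (n_i/n_T)·P.
At X = 0.271: the mole-fraction product g(X) = Π y_i^ν_i = 0.8817. Since K_p = g(X)·P^{-1}, P = (g/K_p)^(1/1) = (0.8817/0.00678)^(1/1) = 130 kPa.

P = 130 kPa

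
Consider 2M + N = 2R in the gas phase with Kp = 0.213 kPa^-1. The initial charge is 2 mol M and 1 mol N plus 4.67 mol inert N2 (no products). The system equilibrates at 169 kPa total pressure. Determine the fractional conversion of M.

X = 0.591

Let X = conversion of M (basis 2 mol M); extent of reaction ξ = X.
Mole table: n_M = 2 − 2X; n_N = 1 − X; n_R = 2X; n_I = 4.67 (inert).
Summing: n_T = 7.67 − X.
Mole fractions y_i = n_i/n_T; Kp = p_R^2 / (p_M^2 p_N) with p_i = y_i·P.
Equating to 0.213 kPa^-1 and solving on 0 < X < 1: X = 0.591.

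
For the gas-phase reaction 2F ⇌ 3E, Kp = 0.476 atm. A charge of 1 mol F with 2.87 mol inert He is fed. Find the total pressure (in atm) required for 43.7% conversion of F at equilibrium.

P = 2.19 atm

Take 1 mol F as basis and let X be its fractional conversion, so ξ = 0.5X.
Moles: n_F = 1 − X; n_E = 1.5X; n_I = 2.87 (inert).
Total moles n_T = 3.87 + 0.5X.
Kp = p_E^3 / (p_F^2) with p_i = (n_i/n_T)·P.
At X = 0.437: the mole-fraction product g(X) = Π y_i^ν_i = 0.2173. Since Kp = g(X)·P^{1}, P = (Kp/g)^(1/1) = (0.476/0.2173)^(1/1) = 2.19 atm.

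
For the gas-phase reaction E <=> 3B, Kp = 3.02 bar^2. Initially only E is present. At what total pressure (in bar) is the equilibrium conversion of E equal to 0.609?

P = 0.976 bar

Take 1 mol E as basis and let X be its fractional conversion, so ξ = X.
At extent ξ: n_E = 1 − X; n_B = 3X.
Total moles n_T = 1 + 2X.
Kp = p_B^3 / (p_E) with p_i = (n_i/n_T)·P.
At X = 0.609: the mole-fraction product g(X) = Π y_i^ν_i = 3.17. Since Kp = g(X)·P^{2}, P = (Kp/g)^(1/2) = (3.02/3.17)^(1/2) = 0.976 bar.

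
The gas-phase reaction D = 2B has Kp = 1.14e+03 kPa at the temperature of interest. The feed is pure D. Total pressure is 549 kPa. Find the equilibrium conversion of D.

X = 0.585

Basis: 1 mol D initially; let X = conversion of D. Extent ξ = X.
Species balance: n_D = 1 − X; n_B = 2X.
Summing: n_T = 1 + X.
With p_i = (n_i/n_T)P, Kp = p_B^2 / (p_D).
This yields a degree-2 equation in X; solving on (0,1), X = 0.585.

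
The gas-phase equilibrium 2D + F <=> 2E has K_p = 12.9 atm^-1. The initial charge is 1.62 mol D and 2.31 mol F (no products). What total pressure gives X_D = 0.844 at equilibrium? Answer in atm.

P = 4.53 atm

Basis: 1.62 mol D initially; let X = conversion of D. Extent ξ = 0.81X.
Mole table: n_D = 1.62 − 1.62X; n_F = 2.31 − 0.81X; n_E = 1.62X.
Total moles n_T = 3.93 − 0.81X.
K_p = p_E^2 / (p_D^2 p_F) with p_i = (n_i/n_T)·P.
At X = 0.844: the mole-fraction product g(X) = Π y_i^ν_i = 58.43. Since K_p = g(X)·P^{-1}, P = (g/K_p)^(1/1) = (58.43/12.9)^(1/1) = 4.53 atm.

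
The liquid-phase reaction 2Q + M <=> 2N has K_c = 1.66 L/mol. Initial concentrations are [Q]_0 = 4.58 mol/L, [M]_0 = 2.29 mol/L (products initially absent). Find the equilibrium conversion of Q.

Let X = conversion of Q; extent ξ = 4.58X/2 mol/L.
Concentrations: [Q] = 4.58 − 4.58X; [M] = 2.29 − 2.29X; [N] = 4.58X.
K_c = [N]^2 / ([Q]^2 [M]).
Solving K_c = 1.66 for X ∈ (0,1): X = 0.563.

X = 0.563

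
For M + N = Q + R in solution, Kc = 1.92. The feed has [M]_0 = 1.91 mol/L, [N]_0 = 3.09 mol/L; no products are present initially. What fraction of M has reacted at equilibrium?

X = 0.710

Let X = conversion of M; extent ξ = 1.91·X mol/L.
Concentrations: [M] = 1.91 − 1.91X; [N] = 3.09 − 1.91X; [Q] = 1.91X; [R] = 1.91X.
Kc = [Q] [R] / ([M] [N]).
Setting equal to 1.92 and solving for X on (0,1) gives X = 0.710.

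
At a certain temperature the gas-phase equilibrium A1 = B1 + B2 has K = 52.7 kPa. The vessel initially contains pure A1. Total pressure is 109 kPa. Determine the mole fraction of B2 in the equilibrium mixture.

y_B2 = 0.363

Basis: 1 mol A1 initially; let X = conversion of A1. Extent ξ = X.
Moles: n_A1 = 1 − X; n_B1 = X; n_B2 = X.
Total moles n_T = 1 + X.
y_i = n_i/n_T, p_i = y_i·P. K = p_B1 p_B2 / (p_A1).
This yields a degree-2 equation in X; solving on (0,1), X = 0.571.
Then n_B2 = 0.571, n_T = 1.57, so y_B2 = 0.363.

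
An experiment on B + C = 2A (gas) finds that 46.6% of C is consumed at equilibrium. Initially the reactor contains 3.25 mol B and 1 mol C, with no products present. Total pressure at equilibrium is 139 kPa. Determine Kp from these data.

Kp = 0.584

Take 1 mol C as basis and let X be its fractional conversion, so ξ = X.
Moles: n_B = 3.25 − X; n_C = 1 − X; n_A = 2X.
Total moles n_T = 4.25 (Δν = 0, constant).
At X = 0.466: n_B = 2.78, n_C = 0.534, n_A = 0.932, n_T = 4.25.
p_i = (n_i/n_T)·P. Kp = p_A^2 / (p_B p_C) = 0.584.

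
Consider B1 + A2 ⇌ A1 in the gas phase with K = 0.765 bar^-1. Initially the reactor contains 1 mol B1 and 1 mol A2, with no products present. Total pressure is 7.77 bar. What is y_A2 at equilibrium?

y_A2 = 0.275

Let X = conversion of B1 (basis 1 mol B1); extent of reaction ξ = X.
Moles: n_B1 = 1 − X; n_A2 = 1 − X; n_A1 = X.
Summing: n_T = 2 − X.
With p_i = (n_i/n_T)P, K = p_A1 / (p_B1 p_A2).
Substituting and setting equal to 0.765 bar^-1 gives a polynomial in X; the root in (0,1) is X = 0.621.
Then n_A2 = 0.379, n_T = 1.38, so y_A2 = 0.275.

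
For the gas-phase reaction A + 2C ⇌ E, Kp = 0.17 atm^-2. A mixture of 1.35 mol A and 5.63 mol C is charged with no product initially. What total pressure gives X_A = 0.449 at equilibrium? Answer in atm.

P = 2.86 atm

Let X = conversion of A (basis 1.35 mol A); extent of reaction ξ = 1.35X.
At extent ξ: n_A = 1.35 − 1.35X; n_C = 5.63 − 2.7X; n_E = 1.35X.
Total moles n_T = 6.98 − 2.7X.
Kp = p_E / (p_A p_C^2) with p_i = (n_i/n_T)·P.
At X = 0.449: the mole-fraction product g(X) = Π y_i^ν_i = 1.389. Since Kp = g(X)·P^{-2}, P = (g/Kp)^(1/2) = (1.389/0.17)^(1/2) = 2.86 atm.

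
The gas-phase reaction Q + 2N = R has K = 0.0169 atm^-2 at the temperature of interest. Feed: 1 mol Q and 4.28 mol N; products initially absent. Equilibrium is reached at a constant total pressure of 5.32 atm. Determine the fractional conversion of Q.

X = 0.231

Take 1 mol Q as basis and let X be its fractional conversion, so ξ = X.
At extent ξ: n_Q = 1 − X; n_N = 4.28 − 2X; n_R = X.
n_T = Σnᵢ = 5.28 − 2X.
Mole fractions y_i = n_i/n_T; K = p_R / (p_Q p_N^2) with p_i = y_i·P.
Substituting and setting equal to 0.0169 atm^-2 gives a polynomial in X; the root in (0,1) is X = 0.231.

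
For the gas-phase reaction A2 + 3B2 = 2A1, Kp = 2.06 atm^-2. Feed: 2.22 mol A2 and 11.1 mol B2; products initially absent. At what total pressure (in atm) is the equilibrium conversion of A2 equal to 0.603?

P = 1.12 atm

Let X = conversion of A2 (basis 2.22 mol A2); extent of reaction ξ = 2.22X.
Species balance: n_A2 = 2.22 − 2.22X; n_B2 = 11.1 − 6.66X; n_A1 = 4.44X.
Summing: n_T = 13.3 − 4.44X.
Kp = p_A1^2 / (p_A2 p_B2^3) with p_i = (n_i/n_T)·P.
At X = 0.603: the mole-fraction product g(X) = Π y_i^ν_i = 2.591. Since Kp = g(X)·P^{-2}, P = (g/Kp)^(1/2) = (2.591/2.06)^(1/2) = 1.12 atm.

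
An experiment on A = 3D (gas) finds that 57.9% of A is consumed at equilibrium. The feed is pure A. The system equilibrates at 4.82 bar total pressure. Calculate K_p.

Basis: 1 mol A initially; let X = conversion of A. Extent ξ = X.
Species balance: n_A = 1 − X; n_D = 3X.
Total moles n_T = 1 + 2X.
At X = 0.579: n_A = 0.421, n_D = 1.74, n_T = 2.16.
p_i = (n_i/n_T)·P. K_p = p_D^3 / (p_A) = 62.1 bar^2.

K_p = 62.1 bar^2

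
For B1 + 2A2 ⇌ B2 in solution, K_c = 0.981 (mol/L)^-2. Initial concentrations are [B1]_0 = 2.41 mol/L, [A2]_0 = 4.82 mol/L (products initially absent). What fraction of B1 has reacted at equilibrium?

X = 0.689

Let X = conversion of B1; extent ξ = 2.41·X mol/L.
Concentrations: [B1] = 2.41 − 2.41X; [A2] = 4.82 − 4.82X; [B2] = 2.41X.
K_c = [B2] / ([B1] [A2]^2).
This equals 0.981 at X = 0.689 (the root in 0 < X < 1).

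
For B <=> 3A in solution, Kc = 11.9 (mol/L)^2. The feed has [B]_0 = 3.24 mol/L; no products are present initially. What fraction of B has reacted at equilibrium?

X = 0.307

Let X = conversion of B; extent ξ = 3.24·X mol/L.
Concentrations: [B] = 3.24 − 3.24X; [A] = 9.72X.
Kc = [A]^3 / ([B]).
Setting equal to 11.9 and solving for X on (0,1) gives X = 0.307.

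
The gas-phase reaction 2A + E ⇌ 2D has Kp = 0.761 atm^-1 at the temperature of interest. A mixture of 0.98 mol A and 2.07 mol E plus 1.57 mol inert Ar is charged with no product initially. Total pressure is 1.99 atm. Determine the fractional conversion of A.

X = 0.444

Let X = conversion of A (basis 0.98 mol A); extent of reaction ξ = 0.49X.
Mole table: n_A = 0.98 − 0.98X; n_E = 2.07 − 0.49X; n_D = 0.98X; n_I = 1.57 (inert).
Total moles n_T = 4.62 − 0.49X.
Mole fractions y_i = n_i/n_T; Kp = p_D^2 / (p_A^2 p_E) with p_i = y_i·P.
This yields a degree-3 equation in X; solving on (0,1), X = 0.444.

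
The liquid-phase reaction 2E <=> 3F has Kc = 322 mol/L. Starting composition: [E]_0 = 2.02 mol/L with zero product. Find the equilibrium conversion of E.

X = 0.880

Let X = conversion of E; extent ξ = 2.02X/2 mol/L.
Concentrations: [E] = 2.02 − 2.02X; [F] = 3.03X.
Kc = [F]^3 / ([E]^2).
Equating to 322 mol/L: the physical root is X = 0.880.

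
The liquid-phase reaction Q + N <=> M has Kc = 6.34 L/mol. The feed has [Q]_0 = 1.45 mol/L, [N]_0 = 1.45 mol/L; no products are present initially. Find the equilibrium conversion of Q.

X = 0.720

Let X = conversion of Q; extent ξ = 1.45·X mol/L.
Concentrations: [Q] = 1.45 − 1.45X; [N] = 1.45 − 1.45X; [M] = 1.45X.
Kc = [M] / ([Q] [N]).
This equals 6.34 at X = 0.720 (the root in 0 < X < 1).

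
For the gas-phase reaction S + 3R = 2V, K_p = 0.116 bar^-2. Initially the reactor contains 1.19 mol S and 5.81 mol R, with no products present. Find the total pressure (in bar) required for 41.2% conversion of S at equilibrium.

P = 2.29 bar

Let X = conversion of S (basis 1.19 mol S); extent of reaction ξ = 1.19X.
Moles: n_S = 1.19 − 1.19X; n_R = 5.81 − 3.57X; n_V = 2.38X.
n_T = Σnᵢ = 7 − 2.38X.
K_p = p_V^2 / (p_S p_R^3) with p_i = (n_i/n_T)·P.
At X = 0.412: the mole-fraction product g(X) = Π y_i^ν_i = 0.6094. Since K_p = g(X)·P^{-2}, P = (g/K_p)^(1/2) = (0.6094/0.116)^(1/2) = 2.29 bar.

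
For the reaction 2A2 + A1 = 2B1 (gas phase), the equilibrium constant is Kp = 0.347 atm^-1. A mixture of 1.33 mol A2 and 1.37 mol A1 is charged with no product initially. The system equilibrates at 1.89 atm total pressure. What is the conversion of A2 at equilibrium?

Basis: 1.33 mol A2 initially; let X = conversion of A2. Extent ξ = 0.665X.
Mole table: n_A2 = 1.33 − 1.33X; n_A1 = 1.37 − 0.665X; n_B1 = 1.33X.
Total moles n_T = 2.7 − 0.665X.
Mole fractions y_i = n_i/n_T; Kp = p_B1^2 / (p_A2^2 p_A1) with p_i = y_i·P.
Substituting and setting equal to 0.347 atm^-1 gives a polynomial in X; the root in (0,1) is X = 0.355.

X = 0.355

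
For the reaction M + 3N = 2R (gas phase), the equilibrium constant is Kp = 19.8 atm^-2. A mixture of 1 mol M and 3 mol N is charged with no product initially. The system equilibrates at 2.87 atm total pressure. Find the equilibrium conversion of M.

Basis: 1 mol M initially; let X = conversion of M. Extent ξ = X.
Species balance: n_M = 1 − X; n_N = 3 − 3X; n_R = 2X.
Summing: n_T = 4 − 2X.
With p_i = (n_i/n_T)P, Kp = p_R^2 / (p_M p_N^3).
This yields a degree-4 equation in X; solving on (0,1), X = 0.762.

X = 0.762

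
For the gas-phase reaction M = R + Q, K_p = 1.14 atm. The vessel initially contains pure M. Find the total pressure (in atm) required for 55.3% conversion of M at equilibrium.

Let X = conversion of M (basis 1 mol M); extent of reaction ξ = X.
Mole table: n_M = 1 − X; n_R = X; n_Q = X.
Summing: n_T = 1 + X.
K_p = p_R p_Q / (p_M) with p_i = (n_i/n_T)·P.
At X = 0.553: the mole-fraction product g(X) = Π y_i^ν_i = 0.4405. Since K_p = g(X)·P^{1}, P = (K_p/g)^(1/1) = (1.14/0.4405)^(1/1) = 2.59 atm.

P = 2.59 atm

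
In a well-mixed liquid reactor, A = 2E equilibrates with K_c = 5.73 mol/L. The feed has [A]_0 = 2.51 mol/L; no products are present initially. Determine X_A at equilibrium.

X = 0.522

Let X = conversion of A; extent ξ = 2.51·X mol/L.
Concentrations: [A] = 2.51 − 2.51X; [E] = 5.02X.
K_c = [E]^2 / ([A]).
This equals 5.73 at X = 0.522 (the root in 0 < X < 1).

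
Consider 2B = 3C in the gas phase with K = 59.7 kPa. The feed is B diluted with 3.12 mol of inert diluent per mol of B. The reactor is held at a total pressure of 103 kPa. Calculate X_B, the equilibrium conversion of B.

X = 0.541

Basis: 1 mol B initially; let X = conversion of B. Extent ξ = 0.5X.
Moles: n_B = 1 − X; n_C = 1.5X; n_I = 3.12 (inert).
Summing: n_T = 4.12 + 0.5X.
y_i = n_i/n_T, p_i = y_i·P. K = p_C^3 / (p_B^2).
This yields a degree-3 equation in X; solving on (0,1), X = 0.541.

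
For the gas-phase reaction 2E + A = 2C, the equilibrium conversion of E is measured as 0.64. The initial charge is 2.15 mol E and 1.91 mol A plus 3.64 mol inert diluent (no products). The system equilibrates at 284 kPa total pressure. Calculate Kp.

Kp = 0.0639 kPa^-1

Let X = conversion of E (basis 2.15 mol E); extent of reaction ξ = 1.07X.
At extent ξ: n_E = 2.15 − 2.15X; n_A = 1.91 − 1.07X; n_C = 2.15X; n_I = 3.64 (inert).
Summing: n_T = 7.7 − 1.07X.
At X = 0.64: n_E = 0.774, n_A = 1.22, n_C = 1.38, n_T = 7.01.
p_i = (n_i/n_T)·P. Kp = p_C^2 / (p_E^2 p_A) = 0.0639 kPa^-1.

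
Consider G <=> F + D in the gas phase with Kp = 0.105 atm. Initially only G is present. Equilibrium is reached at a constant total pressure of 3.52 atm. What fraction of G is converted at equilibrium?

Let X = conversion of G (basis 1 mol G); extent of reaction ξ = X.
Species balance: n_G = 1 − X; n_F = X; n_D = X.
Total moles n_T = 1 + X.
Mole fractions y_i = n_i/n_T; Kp = p_F p_D / (p_G) with p_i = y_i·P.
Setting this equal to 0.105 atm and taking the physical root (0 < X < 1) gives X = 0.170.

X = 0.170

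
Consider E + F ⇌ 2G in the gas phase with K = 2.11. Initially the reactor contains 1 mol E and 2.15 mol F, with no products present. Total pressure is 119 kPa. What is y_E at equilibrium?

y_E = 0.132

Basis: 1 mol E initially; let X = conversion of E. Extent ξ = X.
Species balance: n_E = 1 − X; n_F = 2.15 − X; n_G = 2X.
Total moles n_T = 3.15 (Δν = 0, constant).
Mole fractions y_i = n_i/n_T; K = p_G^2 / (p_E p_F) with p_i = y_i·P.
Equating to 2.11 and solving on 0 < X < 1: X = 0.585.
Then n_E = 0.415, n_T = 3.15, so y_E = 0.132.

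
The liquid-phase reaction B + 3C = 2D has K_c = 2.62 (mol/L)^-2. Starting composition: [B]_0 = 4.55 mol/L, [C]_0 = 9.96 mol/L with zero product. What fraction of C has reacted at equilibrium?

Let X = conversion of C; extent ξ = 9.96X/3 mol/L.
Concentrations: [B] = 4.55 − 3.32X; [C] = 9.96 − 9.96X; [D] = 6.64X.
K_c = [D]^2 / ([B] [C]^3).
Solving K_c = 2.62 for X ∈ (0,1): X = 0.817.

X = 0.817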